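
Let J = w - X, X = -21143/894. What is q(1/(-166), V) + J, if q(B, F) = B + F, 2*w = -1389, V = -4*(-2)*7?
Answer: -45623555/74202 ≈ -614.86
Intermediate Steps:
V = 56 (V = 8*7 = 56)
w = -1389/2 (w = (½)*(-1389) = -1389/2 ≈ -694.50)
X = -21143/894 (X = -21143*1/894 = -21143/894 ≈ -23.650)
J = -299870/447 (J = -1389/2 - 1*(-21143/894) = -1389/2 + 21143/894 = -299870/447 ≈ -670.85)
q(1/(-166), V) + J = (1/(-166) + 56) - 299870/447 = (-1/166 + 56) - 299870/447 = 9295/166 - 299870/447 = -45623555/74202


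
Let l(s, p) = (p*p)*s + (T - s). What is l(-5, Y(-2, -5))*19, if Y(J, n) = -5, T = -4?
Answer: -2356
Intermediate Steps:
l(s, p) = -4 - s + s*p² (l(s, p) = (p*p)*s + (-4 - s) = p²*s + (-4 - s) = s*p² + (-4 - s) = -4 - s + s*p²)
l(-5, Y(-2, -5))*19 = (-4 - 1*(-5) - 5*(-5)²)*19 = (-4 + 5 - 5*25)*19 = (-4 + 5 - 125)*19 = -124*19 = -2356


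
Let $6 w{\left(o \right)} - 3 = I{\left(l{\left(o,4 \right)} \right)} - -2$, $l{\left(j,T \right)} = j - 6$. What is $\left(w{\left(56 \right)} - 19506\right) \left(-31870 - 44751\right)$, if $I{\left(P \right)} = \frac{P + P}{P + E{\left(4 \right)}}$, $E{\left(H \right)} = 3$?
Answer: $\frac{475245047203}{318} \approx 1.4945 \cdot 10^{9}$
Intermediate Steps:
$l{\left(j,T \right)} = -6 + j$ ($l{\left(j,T \right)} = j - 6 = -6 + j$)
$I{\left(P \right)} = \frac{2 P}{3 + P}$ ($I{\left(P \right)} = \frac{P + P}{P + 3} = \frac{2 P}{3 + P}$)
$w{\left(o \right)} = \frac{5}{6} + \frac{-6 + o}{3 \left(-3 + o\right)}$ ($w{\left(o \right)} = \frac{1}{2} + \frac{\frac{2 \left(-6 + o\right)}{3 + \left(-6 + o\right)} - -2}{6} = \frac{1}{2} + \frac{\frac{2 \left(-6 + o\right)}{-3 + o} + 2}{6} = \frac{1}{2} + \frac{2 + \frac{2 \left(-6 + o\right)}{-3 + o}}{6} = \frac{1}{2} + \left(\frac{1}{3} + \frac{-6 + o}{3 \left(-3 + o\right)}\right) = \frac{5}{6} + \frac{-6 + o}{3 \left(-3 + o\right)}$)
$\left(w{\left(56 \right)} - 19506\right) \left(-31870 - 44751\right) = \left(\frac{-27 + 7 \cdot 56}{6 \left(-3 + 56\right)} - 19506\right) \left(-31870 - 44751\right) = \left(\frac{-27 + 392}{6 \cdot 53} - 19506\right) \left(-76621\right) = \left(\frac{1}{6} \cdot \frac{1}{53} \cdot 365 - 19506\right) \left(-76621\right) = \left(\frac{365}{318} - 19506\right) \left(-76621\right) = \left(- \frac{6202543}{318}\right) \left(-76621\right) = \frac{475245047203}{318}$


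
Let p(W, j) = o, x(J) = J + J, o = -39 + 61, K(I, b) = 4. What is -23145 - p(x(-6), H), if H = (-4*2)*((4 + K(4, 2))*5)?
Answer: -23167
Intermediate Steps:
o = 22
x(J) = 2*J
H = -320 (H = (-4*2)*((4 + 4)*5) = -64*5 = -8*40 = -320)
p(W, j) = 22
-23145 - p(x(-6), H) = -23145 - 1*22 = -23145 - 22 = -23167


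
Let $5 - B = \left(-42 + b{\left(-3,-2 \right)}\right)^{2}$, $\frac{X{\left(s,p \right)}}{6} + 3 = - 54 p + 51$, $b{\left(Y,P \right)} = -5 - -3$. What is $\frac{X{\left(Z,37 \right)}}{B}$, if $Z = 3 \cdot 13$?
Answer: $\frac{11700}{1931} \approx 6.059$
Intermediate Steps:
$Z = 39$
$b{\left(Y,P \right)} = -2$ ($b{\left(Y,P \right)} = -5 + 3 = -2$)
$X{\left(s,p \right)} = 288 - 324 p$ ($X{\left(s,p \right)} = -18 + 6 \left(- 54 p + 51\right) = -18 + 6 \left(51 - 54 p\right) = -18 - \left(-306 + 324 p\right) = 288 - 324 p$)
$B = -1931$ ($B = 5 - \left(-42 - 2\right)^{2} = 5 - \left(-44\right)^{2} = 5 - 1936 = -1931$)
$\frac{X{\left(Z,37 \right)}}{B} = \frac{288 - 11988}{-1931} = \left(288 - 11988\right) \left(- \frac{1}{1931}\right) = \left(-11700\right) \left(- \frac{1}{1931}\right) = \frac{11700}{1931}$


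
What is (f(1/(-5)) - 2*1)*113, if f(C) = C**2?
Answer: -5537/25 ≈ -221.48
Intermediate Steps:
(f(1/(-5)) - 2*1)*113 = ((1/(-5))**2 - 2*1)*113 = ((-1/5)**2 - 2)*113 = (1/25 - 2)*113 = -49/25*113 = -5537/25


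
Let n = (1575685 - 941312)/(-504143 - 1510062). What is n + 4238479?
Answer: 8537164959822/2014205 ≈ 4.2385e+6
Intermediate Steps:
n = -634373/2014205 (n = 634373/(-2014205) = 634373*(-1/2014205) = -634373/2014205 ≈ -0.31495)
n + 4238479 = -634373/2014205 + 4238479 = 8537164959822/2014205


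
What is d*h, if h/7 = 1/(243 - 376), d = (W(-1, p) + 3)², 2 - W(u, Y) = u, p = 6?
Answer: -36/19 ≈ -1.8947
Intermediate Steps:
W(u, Y) = 2 - u
d = 36 (d = ((2 - 1*(-1)) + 3)² = ((2 + 1) + 3)² = (3 + 3)² = 6² = 36)
h = -1/19 (h = 7/(243 - 376) = 7/(-133) = 7*(-1/133) = -1/19 ≈ -0.052632)
d*h = 36*(-1/19) = -36/19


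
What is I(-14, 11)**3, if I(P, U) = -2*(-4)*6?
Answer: 110592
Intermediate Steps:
I(P, U) = 48 (I(P, U) = 8*6 = 48)
I(-14, 11)**3 = 48**3 = 110592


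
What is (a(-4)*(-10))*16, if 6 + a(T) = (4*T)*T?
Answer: -9280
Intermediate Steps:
a(T) = -6 + 4*T² (a(T) = -6 + (4*T)*T = -6 + 4*T²)
(a(-4)*(-10))*16 = ((-6 + 4*(-4)²)*(-10))*16 = ((-6 + 4*16)*(-10))*16 = ((-6 + 64)*(-10))*16 = (58*(-10))*16 = -580*16 = -9280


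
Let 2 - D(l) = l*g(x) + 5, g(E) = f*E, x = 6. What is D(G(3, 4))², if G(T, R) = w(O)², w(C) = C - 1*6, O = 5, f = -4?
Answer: 441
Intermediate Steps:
w(C) = -6 + C (w(C) = C - 6 = -6 + C)
g(E) = -4*E
G(T, R) = 1 (G(T, R) = (-6 + 5)² = (-1)² = 1)
D(l) = -3 + 24*l (D(l) = 2 - (l*(-4*6) + 5) = 2 - (l*(-24) + 5) = 2 - (-24*l + 5) = 2 - (5 - 24*l) = 2 + (-5 + 24*l) = -3 + 24*l)
D(G(3, 4))² = (-3 + 24*1)² = (-3 + 24)² = 21² = 441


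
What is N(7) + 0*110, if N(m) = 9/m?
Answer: 9/7 ≈ 1.2857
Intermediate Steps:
N(7) + 0*110 = 9/7 + 0*110 = 9*(⅐) + 0 = 9/7 + 0 = 9/7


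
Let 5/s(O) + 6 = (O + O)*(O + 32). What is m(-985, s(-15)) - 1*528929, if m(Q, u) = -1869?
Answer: -530798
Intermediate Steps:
s(O) = 5/(-6 + 2*O*(32 + O)) (s(O) = 5/(-6 + (O + O)*(O + 32)) = 5/(-6 + (2*O)*(32 + O)) = 5/(-6 + 2*O*(32 + O)))
m(-985, s(-15)) - 1*528929 = -1869 - 1*528929 = -1869 - 528929 = -530798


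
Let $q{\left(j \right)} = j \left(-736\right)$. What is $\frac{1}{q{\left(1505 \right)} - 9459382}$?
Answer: $- \frac{1}{10567062} \approx -9.4634 \cdot 10^{-8}$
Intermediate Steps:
$q{\left(j \right)} = - 736 j$
$\frac{1}{q{\left(1505 \right)} - 9459382} = \frac{1}{\left(-736\right) 1505 - 9459382} = \frac{1}{-1107680 - 9459382} = \frac{1}{-10567062} = - \frac{1}{10567062}$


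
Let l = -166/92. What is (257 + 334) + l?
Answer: 27103/46 ≈ 589.20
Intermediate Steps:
l = -83/46 (l = -166*1/92 = -83/46 ≈ -1.8043)
(257 + 334) + l = (257 + 334) - 83/46 = 591 - 83/46 = 27103/46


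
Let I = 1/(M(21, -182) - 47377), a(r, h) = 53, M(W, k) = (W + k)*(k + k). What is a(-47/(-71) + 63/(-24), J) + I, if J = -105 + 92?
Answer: 595032/11227 ≈ 53.000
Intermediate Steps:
J = -13
M(W, k) = 2*k*(W + k) (M(W, k) = (W + k)*(2*k) = 2*k*(W + k))
I = 1/11227 (I = 1/(2*(-182)*(21 - 182) - 47377) = 1/(2*(-182)*(-161) - 47377) = 1/(58604 - 47377) = 1/11227 ≈ 8.9071e-5)
a(-47/(-71) + 63/(-24), J) + I = 53 + 1/11227 = 595032/11227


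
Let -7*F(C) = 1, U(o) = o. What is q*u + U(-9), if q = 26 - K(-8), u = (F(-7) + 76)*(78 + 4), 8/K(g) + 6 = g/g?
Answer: 6008481/35 ≈ 1.7167e+5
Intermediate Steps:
F(C) = -⅐ (F(C) = -⅐*1 = -⅐)
K(g) = -8/5 (K(g) = 8/(-6 + g/g) = 8/(-6 + 1) = 8/(-5) = 8*(-⅕) = -8/5)
u = 43542/7 (u = (-⅐ + 76)*(78 + 4) = (531/7)*82 = 43542/7 ≈ 6220.3)
q = 138/5 (q = 26 - 1*(-8/5) = 26 + 8/5 = 138/5 ≈ 27.600)
q*u + U(-9) = (138/5)*(43542/7) - 9 = 6008796/35 - 9 = 6008481/35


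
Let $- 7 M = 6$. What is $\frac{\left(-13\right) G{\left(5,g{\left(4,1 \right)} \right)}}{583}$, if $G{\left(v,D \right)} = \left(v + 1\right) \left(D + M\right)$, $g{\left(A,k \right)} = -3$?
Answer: $\frac{2106}{4081} \approx 0.51605$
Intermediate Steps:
$M = - \frac{6}{7}$ ($M = \left(- \frac{1}{7}\right) 6 = - \frac{6}{7} \approx -0.85714$)
$G{\left(v,D \right)} = \left(1 + v\right) \left(- \frac{6}{7} + D\right)$ ($G{\left(v,D \right)} = \left(v + 1\right) \left(D - \frac{6}{7}\right) = \left(1 + v\right) \left(- \frac{6}{7} + D\right)$)
$\frac{\left(-13\right) G{\left(5,g{\left(4,1 \right)} \right)}}{583} = \frac{\left(-13\right) \left(- \frac{6}{7} - 3 - \frac{30}{7} - 15\right)}{583} = - 13 \left(- \frac{6}{7} - 3 - \frac{30}{7} - 15\right) \frac{1}{583} = \left(-13\right) \left(- \frac{162}{7}\right) \frac{1}{583} = \frac{2106}{7} \cdot \frac{1}{583} = \frac{2106}{4081}$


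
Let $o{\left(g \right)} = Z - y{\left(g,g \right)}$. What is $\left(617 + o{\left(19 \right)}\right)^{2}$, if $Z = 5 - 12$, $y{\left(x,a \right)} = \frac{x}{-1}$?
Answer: $395641$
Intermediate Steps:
$y{\left(x,a \right)} = - x$ ($y{\left(x,a \right)} = x \left(-1\right) = - x$)
$Z = -7$ ($Z = 5 - 12 = -7$)
$o{\left(g \right)} = -7 + g$ ($o{\left(g \right)} = -7 - - g = -7 + g$)
$\left(617 + o{\left(19 \right)}\right)^{2} = \left(617 + \left(-7 + 19\right)\right)^{2} = \left(617 + 12\right)^{2} = 629^{2} = 395641$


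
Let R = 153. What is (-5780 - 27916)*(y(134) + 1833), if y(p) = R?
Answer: -66920256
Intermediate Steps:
y(p) = 153
(-5780 - 27916)*(y(134) + 1833) = (-5780 - 27916)*(153 + 1833) = -33696*1986 = -66920256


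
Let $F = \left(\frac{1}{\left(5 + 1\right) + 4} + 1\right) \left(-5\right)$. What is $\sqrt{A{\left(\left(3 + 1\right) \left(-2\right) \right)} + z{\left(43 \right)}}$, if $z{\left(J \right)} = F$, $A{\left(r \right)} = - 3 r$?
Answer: $\frac{\sqrt{74}}{2} \approx 4.3012$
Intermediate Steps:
$F = - \frac{11}{2}$ ($F = \left(\frac{1}{6 + 4} + 1\right) \left(-5\right) = \left(\frac{1}{10} + 1\right) \left(-5\right) = \frac{11}{10} \left(-5\right) = - \frac{11}{2} \approx -5.5$)
$z{\left(J \right)} = - \frac{11}{2}$
$\sqrt{A{\left(\left(3 + 1\right) \left(-2\right) \right)} + z{\left(43 \right)}} = \sqrt{- 3 \left(3 + 1\right) \left(-2\right) - \frac{11}{2}} = \sqrt{- 3 \cdot 4 \left(-2\right) - \frac{11}{2}} = \sqrt{\left(-3\right) \left(-8\right) - \frac{11}{2}} = \sqrt{24 - \frac{11}{2}} = \sqrt{\frac{37}{2}} = \frac{\sqrt{74}}{2}$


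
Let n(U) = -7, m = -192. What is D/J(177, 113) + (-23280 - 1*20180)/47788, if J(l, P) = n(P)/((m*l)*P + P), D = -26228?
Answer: -1203273071843419/83629 ≈ -1.4388e+10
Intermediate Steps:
J(l, P) = -7/(P - 192*P*l) (J(l, P) = -7/((-192*l)*P + P) = -7/(-192*P*l + P) = -7/(P - 192*P*l))
D/J(177, 113) + (-23280 - 1*20180)/47788 = -26228/(7/(113*(-1 + 192*177))) + (-23280 - 1*20180)/47788 = -26228/(7*(1/113)/(-1 + 33984)) + (-23280 - 20180)*(1/47788) = -26228/(7*(1/113)/33983) - 43460*1/47788 = -26228/(7*(1/113)*(1/33983)) - 10865/11947 = -26228/7/3840079 - 10865/11947 = -26228*3840079/7 - 10865/11947 = -100717592012/7 - 10865/11947 = -1203273071843419/83629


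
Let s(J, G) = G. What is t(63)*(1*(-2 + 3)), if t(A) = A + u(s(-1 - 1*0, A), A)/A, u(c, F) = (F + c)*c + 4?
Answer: 11911/63 ≈ 189.06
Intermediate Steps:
u(c, F) = 4 + c*(F + c) (u(c, F) = c*(F + c) + 4 = 4 + c*(F + c))
t(A) = A + (4 + 2*A²)/A (t(A) = A + (4 + A² + A*A)/A = A + (4 + A² + A²)/A = A + (4 + 2*A²)/A)
t(63)*(1*(-2 + 3)) = (3*63 + 4/63)*(1*(-2 + 3)) = (189 + 4*(1/63))*(1*1) = (189 + 4/63)*1 = (11911/63)*1 = 11911/63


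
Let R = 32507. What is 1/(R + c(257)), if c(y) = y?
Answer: 1/32764 ≈ 3.0521e-5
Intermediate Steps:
1/(R + c(257)) = 1/(32507 + 257) = 1/32764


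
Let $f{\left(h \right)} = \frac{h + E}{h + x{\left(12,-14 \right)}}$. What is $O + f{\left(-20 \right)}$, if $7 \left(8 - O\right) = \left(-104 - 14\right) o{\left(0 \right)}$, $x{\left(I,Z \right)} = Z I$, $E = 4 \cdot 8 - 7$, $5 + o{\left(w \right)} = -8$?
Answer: $- \frac{277899}{1316} \approx -211.17$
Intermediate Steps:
$o{\left(w \right)} = -13$ ($o{\left(w \right)} = -5 - 8 = -13$)
$E = 25$ ($E = 32 - 7 = 25$)
$x{\left(I,Z \right)} = I Z$
$O = - \frac{1478}{7}$ ($O = 8 - \frac{\left(-104 - 14\right) \left(-13\right)}{7} = 8 - \frac{\left(-118\right) \left(-13\right)}{7} = 8 - \frac{1534}{7} = - \frac{1478}{7} \approx -211.14$)
$f{\left(h \right)} = \frac{25 + h}{-168 + h}$ ($f{\left(h \right)} = \frac{h + 25}{h + 12 \left(-14\right)} = \frac{25 + h}{h - 168} = \frac{25 + h}{-168 + h}$)
$O + f{\left(-20 \right)} = - \frac{1478}{7} + \frac{25 - 20}{-168 - 20} = - \frac{1478}{7} + \frac{1}{-188} \cdot 5 = - \frac{1478}{7} - \frac{5}{188} = - \frac{277899}{1316}$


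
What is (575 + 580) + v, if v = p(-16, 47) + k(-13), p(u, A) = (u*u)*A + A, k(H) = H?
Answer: 13221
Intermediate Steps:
p(u, A) = A + A*u² (p(u, A) = u²*A + A = A*u² + A = A + A*u²)
v = 12066 (v = 47*(1 + (-16)²) - 13 = 47*(1 + 256) - 13 = 47*257 - 13 = 12079 - 13 = 12066)
(575 + 580) + v = (575 + 580) + 12066 = 1155 + 12066 = 13221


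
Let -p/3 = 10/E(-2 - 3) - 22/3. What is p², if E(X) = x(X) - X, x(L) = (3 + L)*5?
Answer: 784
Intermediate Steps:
x(L) = 15 + 5*L
E(X) = 15 + 4*X (E(X) = (15 + 5*X) - X = 15 + 4*X)
p = 28 (p = -3*(10/(15 + 4*(-2 - 3)) - 22/3) = -3*(10/(15 + 4*(-5)) - 22*⅓) = -3*(10/(15 - 20) - 22/3) = -3*(10/(-5) - 22/3) = -3*(10*(-⅕) - 22/3) = -3*(-2 - 22/3) = -3*(-28/3) = 28)
p² = 28² = 784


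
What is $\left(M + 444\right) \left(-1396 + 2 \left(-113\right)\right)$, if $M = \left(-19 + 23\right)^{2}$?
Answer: $-746120$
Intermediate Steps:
$M = 16$ ($M = 4^{2} = 16$)
$\left(M + 444\right) \left(-1396 + 2 \left(-113\right)\right) = \left(16 + 444\right) \left(-1396 + 2 \left(-113\right)\right) = 460 \left(-1396 - 226\right) = 460 \left(-1622\right) = -746120$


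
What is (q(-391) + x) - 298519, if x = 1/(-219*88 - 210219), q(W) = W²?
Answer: -33422610259/229491 ≈ -1.4564e+5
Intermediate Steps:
x = -1/229491 (x = 1/(-19272 - 210219) = 1/(-229491) = -1/229491 ≈ -4.3575e-6)
(q(-391) + x) - 298519 = ((-391)² - 1/229491) - 298519 = (152881 - 1/229491) - 298519 = 35084813570/229491 - 298519 = -33422610259/229491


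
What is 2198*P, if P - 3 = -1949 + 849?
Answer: -2411206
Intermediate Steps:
P = -1097 (P = 3 + (-1949 + 849) = 3 - 1100 = -1097)
2198*P = 2198*(-1097) = -2411206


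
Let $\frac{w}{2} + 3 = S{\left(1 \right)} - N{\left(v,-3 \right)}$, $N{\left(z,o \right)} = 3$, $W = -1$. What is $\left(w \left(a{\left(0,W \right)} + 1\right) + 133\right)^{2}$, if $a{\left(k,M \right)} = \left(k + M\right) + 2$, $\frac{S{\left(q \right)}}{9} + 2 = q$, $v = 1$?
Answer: $5329$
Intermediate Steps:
$S{\left(q \right)} = -18 + 9 q$
$a{\left(k,M \right)} = 2 + M + k$ ($a{\left(k,M \right)} = \left(M + k\right) + 2 = 2 + M + k$)
$w = -30$ ($w = -6 + 2 \left(\left(-18 + 9 \cdot 1\right) - 3\right) = -6 + 2 \left(\left(-18 + 9\right) - 3\right) = -6 + 2 \left(-9 - 3\right) = -6 + 2 \left(-12\right) = -6 - 24 = -30$)
$\left(w \left(a{\left(0,W \right)} + 1\right) + 133\right)^{2} = \left(- 30 \left(\left(2 - 1 + 0\right) + 1\right) + 133\right)^{2} = \left(- 30 \left(1 + 1\right) + 133\right)^{2} = \left(\left(-30\right) 2 + 133\right)^{2} = \left(-60 + 133\right)^{2} = 73^{2} = 5329$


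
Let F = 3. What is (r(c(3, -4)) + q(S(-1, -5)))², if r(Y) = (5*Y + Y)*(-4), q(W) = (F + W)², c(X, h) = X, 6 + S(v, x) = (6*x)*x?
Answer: 463842369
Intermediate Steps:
S(v, x) = -6 + 6*x² (S(v, x) = -6 + (6*x)*x = -6 + 6*x²)
q(W) = (3 + W)²
r(Y) = -24*Y (r(Y) = (6*Y)*(-4) = -24*Y)
(r(c(3, -4)) + q(S(-1, -5)))² = (-24*3 + (3 + (-6 + 6*(-5)²))²)² = (-72 + (3 + (-6 + 6*25))²)² = (-72 + (3 + (-6 + 150))²)² = (-72 + (3 + 144)²)² = (-72 + 147²)² = (-72 + 21609)² = 21537² = 463842369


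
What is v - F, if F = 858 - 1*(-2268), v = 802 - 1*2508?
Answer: -4832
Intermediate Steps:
v = -1706 (v = 802 - 2508 = -1706)
F = 3126 (F = 858 + 2268 = 3126)
v - F = -1706 - 1*3126 = -1706 - 3126 = -4832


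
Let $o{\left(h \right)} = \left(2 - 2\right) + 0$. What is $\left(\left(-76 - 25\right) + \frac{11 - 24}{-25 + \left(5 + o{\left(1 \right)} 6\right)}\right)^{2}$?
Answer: $\frac{4028049}{400} \approx 10070.0$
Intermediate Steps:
$o{\left(h \right)} = 0$ ($o{\left(h \right)} = 0 + 0 = 0$)
$\left(\left(-76 - 25\right) + \frac{11 - 24}{-25 + \left(5 + o{\left(1 \right)} 6\right)}\right)^{2} = \left(\left(-76 - 25\right) + \frac{11 - 24}{-25 + \left(5 + 0 \cdot 6\right)}\right)^{2} = \left(-101 - \frac{13}{-25 + \left(5 + 0\right)}\right)^{2} = \left(-101 - \frac{13}{-25 + 5}\right)^{2} = \left(-101 - \frac{13}{-20}\right)^{2} = \left(-101 - - \frac{13}{20}\right)^{2} = \left(-101 + \frac{13}{20}\right)^{2} = \left(- \frac{2007}{20}\right)^{2} = \frac{4028049}{400}$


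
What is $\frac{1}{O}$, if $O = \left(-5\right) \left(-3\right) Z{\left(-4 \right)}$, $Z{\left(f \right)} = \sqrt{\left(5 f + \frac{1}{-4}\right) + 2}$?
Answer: $- \frac{2 i \sqrt{73}}{1095} \approx - 0.015605 i$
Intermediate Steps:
$Z{\left(f \right)} = \sqrt{\frac{7}{4} + 5 f}$ ($Z{\left(f \right)} = \sqrt{\left(5 f - \frac{1}{4}\right) + 2} = \sqrt{\left(- \frac{1}{4} + 5 f\right) + 2} = \sqrt{\frac{7}{4} + 5 f}$)
$O = \frac{15 i \sqrt{73}}{2}$ ($O = \left(-5\right) \left(-3\right) \frac{\sqrt{7 + 20 \left(-4\right)}}{2} = 15 \frac{\sqrt{7 - 80}}{2} = 15 \frac{\sqrt{-73}}{2} = 15 \frac{i \sqrt{73}}{2} = \frac{15 i \sqrt{73}}{2} \approx 64.08 i$)
$\frac{1}{O} = \frac{1}{\frac{15}{2} i \sqrt{73}} = - \frac{2 i \sqrt{73}}{1095}$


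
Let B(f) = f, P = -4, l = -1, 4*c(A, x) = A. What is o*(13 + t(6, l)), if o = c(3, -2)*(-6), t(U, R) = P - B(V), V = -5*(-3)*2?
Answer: 189/2 ≈ 94.500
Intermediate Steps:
c(A, x) = A/4
V = 30 (V = 15*2 = 30)
t(U, R) = -34 (t(U, R) = -4 - 1*30 = -4 - 30 = -34)
o = -9/2 (o = ((¼)*3)*(-6) = (¾)*(-6) = -9/2 ≈ -4.5000)
o*(13 + t(6, l)) = -9*(13 - 34)/2 = -9/2*(-21) = 189/2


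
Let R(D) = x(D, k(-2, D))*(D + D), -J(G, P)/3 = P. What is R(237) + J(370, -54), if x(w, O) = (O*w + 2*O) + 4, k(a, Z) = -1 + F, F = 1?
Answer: 2058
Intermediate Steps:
k(a, Z) = 0 (k(a, Z) = -1 + 1 = 0)
J(G, P) = -3*P
x(w, O) = 4 + 2*O + O*w (x(w, O) = (2*O + O*w) + 4 = 4 + 2*O + O*w)
R(D) = 8*D (R(D) = (4 + 2*0 + 0*D)*(D + D) = (4 + 0 + 0)*(2*D) = 4*(2*D) = 8*D)
R(237) + J(370, -54) = 8*237 - 3*(-54) = 1896 + 162 = 2058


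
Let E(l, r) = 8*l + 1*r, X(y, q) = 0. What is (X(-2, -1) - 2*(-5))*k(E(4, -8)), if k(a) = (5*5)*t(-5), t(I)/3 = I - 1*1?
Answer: -4500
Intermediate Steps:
t(I) = -3 + 3*I (t(I) = 3*(I - 1*1) = 3*(I - 1) = 3*(-1 + I) = -3 + 3*I)
E(l, r) = r + 8*l (E(l, r) = 8*l + r = r + 8*l)
k(a) = -450 (k(a) = (5*5)*(-3 + 3*(-5)) = 25*(-3 - 15) = 25*(-18) = -450)
(X(-2, -1) - 2*(-5))*k(E(4, -8)) = (0 - 2*(-5))*(-450) = (0 - 1*(-10))*(-450) = (0 + 10)*(-450) = 10*(-450) = -4500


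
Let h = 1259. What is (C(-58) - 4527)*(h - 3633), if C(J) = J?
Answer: 10884790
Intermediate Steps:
(C(-58) - 4527)*(h - 3633) = (-58 - 4527)*(1259 - 3633) = -4585*(-2374) = 10884790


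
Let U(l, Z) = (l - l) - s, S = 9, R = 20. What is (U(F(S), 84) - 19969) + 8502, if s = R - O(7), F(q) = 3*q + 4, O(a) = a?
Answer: -11480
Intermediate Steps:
F(q) = 4 + 3*q
s = 13 (s = 20 - 1*7 = 20 - 7 = 13)
U(l, Z) = -13 (U(l, Z) = (l - l) - 1*13 = 0 - 13 = -13)
(U(F(S), 84) - 19969) + 8502 = (-13 - 19969) + 8502 = -19982 + 8502 = -11480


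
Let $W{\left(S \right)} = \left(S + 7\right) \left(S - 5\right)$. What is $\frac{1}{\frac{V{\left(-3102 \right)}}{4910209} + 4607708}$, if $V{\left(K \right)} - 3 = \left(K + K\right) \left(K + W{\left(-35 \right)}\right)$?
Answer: $\frac{4910209}{22624821587303} \approx 2.1703 \cdot 10^{-7}$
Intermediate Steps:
$W{\left(S \right)} = \left(-5 + S\right) \left(7 + S\right)$ ($W{\left(S \right)} = \left(7 + S\right) \left(-5 + S\right) = \left(-5 + S\right) \left(7 + S\right)$)
$V{\left(K \right)} = 3 + 2 K \left(1120 + K\right)$ ($V{\left(K \right)} = 3 + \left(K + K\right) \left(K + \left(-35 + \left(-35\right)^{2} + 2 \left(-35\right)\right)\right) = 3 + 2 K \left(K - -1120\right) = 3 + 2 K \left(K + 1120\right) = 3 + 2 K \left(1120 + K\right)$)
$\frac{1}{\frac{V{\left(-3102 \right)}}{4910209} + 4607708} = \frac{1}{\frac{3 + 2 \left(-3102\right)^{2} + 2240 \left(-3102\right)}{4910209} + 4607708} = \frac{1}{\left(3 + 2 \cdot 9622404 - 6948480\right) \frac{1}{4910209} + 4607708} = \frac{1}{\left(3 + 19244808 - 6948480\right) \frac{1}{4910209} + 4607708} = \frac{1}{12296331 \cdot \frac{1}{4910209} + 4607708} = \frac{1}{\frac{12296331}{4910209} + 4607708} = \frac{1}{\frac{22624821587303}{4910209}} = \frac{4910209}{22624821587303}$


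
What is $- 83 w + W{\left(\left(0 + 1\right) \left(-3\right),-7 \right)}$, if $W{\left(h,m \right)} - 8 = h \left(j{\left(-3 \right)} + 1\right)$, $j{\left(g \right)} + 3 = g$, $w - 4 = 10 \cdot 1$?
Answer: $-1139$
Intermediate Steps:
$w = 14$ ($w = 4 + 10 \cdot 1 = 4 + 10 = 14$)
$j{\left(g \right)} = -3 + g$
$W{\left(h,m \right)} = 8 - 5 h$ ($W{\left(h,m \right)} = 8 + h \left(\left(-3 - 3\right) + 1\right) = 8 + h \left(-6 + 1\right) = 8 + h \left(-5\right) = 8 - 5 h$)
$- 83 w + W{\left(\left(0 + 1\right) \left(-3\right),-7 \right)} = \left(-83\right) 14 - \left(-8 + 5 \left(0 + 1\right) \left(-3\right)\right) = -1162 - \left(-8 + 5 \cdot 1 \left(-3\right)\right) = -1162 + \left(8 - -15\right) = -1162 + \left(8 + 15\right) = -1162 + 23 = -1139$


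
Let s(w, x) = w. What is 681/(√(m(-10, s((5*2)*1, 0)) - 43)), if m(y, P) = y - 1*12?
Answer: -681*I*√65/65 ≈ -84.468*I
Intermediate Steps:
m(y, P) = -12 + y (m(y, P) = y - 12 = -12 + y)
681/(√(m(-10, s((5*2)*1, 0)) - 43)) = 681/(√((-12 - 10) - 43)) = 681/(√(-22 - 43)) = 681/(√(-65)) = 681/((I*√65)) = 681*(-I*√65/65) = -681*I*√65/65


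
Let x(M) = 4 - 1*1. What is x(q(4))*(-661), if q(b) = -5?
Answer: -1983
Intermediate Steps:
x(M) = 3 (x(M) = 4 - 1 = 3)
x(q(4))*(-661) = 3*(-661) = -1983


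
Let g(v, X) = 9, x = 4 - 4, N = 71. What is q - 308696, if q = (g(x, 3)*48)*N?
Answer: -278024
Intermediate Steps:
x = 0
q = 30672 (q = (9*48)*71 = 432*71 = 30672)
q - 308696 = 30672 - 308696 = -278024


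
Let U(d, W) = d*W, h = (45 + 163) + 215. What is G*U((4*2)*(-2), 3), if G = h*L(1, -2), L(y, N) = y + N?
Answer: 20304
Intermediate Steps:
h = 423 (h = 208 + 215 = 423)
L(y, N) = N + y
G = -423 (G = 423*(-2 + 1) = 423*(-1) = -423)
U(d, W) = W*d
G*U((4*2)*(-2), 3) = -1269*(4*2)*(-2) = -1269*8*(-2) = -1269*(-16) = -423*(-48) = 20304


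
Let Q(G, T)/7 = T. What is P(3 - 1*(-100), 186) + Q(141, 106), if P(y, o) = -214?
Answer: 528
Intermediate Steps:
Q(G, T) = 7*T
P(3 - 1*(-100), 186) + Q(141, 106) = -214 + 7*106 = -214 + 742 = 528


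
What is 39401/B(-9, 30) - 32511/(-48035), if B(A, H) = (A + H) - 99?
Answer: -145391629/288210 ≈ -504.46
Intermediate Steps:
B(A, H) = -99 + A + H
39401/B(-9, 30) - 32511/(-48035) = 39401/(-99 - 9 + 30) - 32511/(-48035) = 39401/(-78) - 32511*(-1/48035) = 39401*(-1/78) + 32511/48035 = -39401/78 + 32511/48035 = -145391629/288210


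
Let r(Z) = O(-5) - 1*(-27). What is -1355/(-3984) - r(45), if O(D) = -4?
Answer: -90277/3984 ≈ -22.660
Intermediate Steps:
r(Z) = 23 (r(Z) = -4 - 1*(-27) = -4 + 27 = 23)
-1355/(-3984) - r(45) = -1355/(-3984) - 1*23 = -1355*(-1/3984) - 23 = 1355/3984 - 23 = -90277/3984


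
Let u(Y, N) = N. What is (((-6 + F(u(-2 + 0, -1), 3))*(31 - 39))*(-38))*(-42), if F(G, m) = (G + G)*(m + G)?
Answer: 127680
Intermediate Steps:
F(G, m) = 2*G*(G + m) (F(G, m) = (2*G)*(G + m) = 2*G*(G + m))
(((-6 + F(u(-2 + 0, -1), 3))*(31 - 39))*(-38))*(-42) = (((-6 + 2*(-1)*(-1 + 3))*(31 - 39))*(-38))*(-42) = (((-6 + 2*(-1)*2)*(-8))*(-38))*(-42) = (((-6 - 4)*(-8))*(-38))*(-42) = (-10*(-8)*(-38))*(-42) = (80*(-38))*(-42) = -3040*(-42) = 127680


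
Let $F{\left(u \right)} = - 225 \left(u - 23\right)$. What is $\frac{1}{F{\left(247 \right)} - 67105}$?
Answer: $- \frac{1}{117505} \approx -8.5103 \cdot 10^{-6}$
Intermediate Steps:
$F{\left(u \right)} = 5175 - 225 u$ ($F{\left(u \right)} = - 225 \left(-23 + u\right) = 5175 - 225 u$)
$\frac{1}{F{\left(247 \right)} - 67105} = \frac{1}{\left(5175 - 55575\right) - 67105} = \frac{1}{-50400 - 67105} = \frac{1}{-117505} = - \frac{1}{117505}$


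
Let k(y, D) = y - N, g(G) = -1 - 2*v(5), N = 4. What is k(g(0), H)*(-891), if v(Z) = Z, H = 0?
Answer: 13365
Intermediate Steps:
g(G) = -11 (g(G) = -1 - 2*5 = -1 - 10 = -11)
k(y, D) = -4 + y (k(y, D) = y - 1*4 = y - 4 = -4 + y)
k(g(0), H)*(-891) = (-4 - 11)*(-891) = -15*(-891) = 13365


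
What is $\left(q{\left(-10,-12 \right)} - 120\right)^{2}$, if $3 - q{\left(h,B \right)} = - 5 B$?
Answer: $31329$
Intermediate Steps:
$q{\left(h,B \right)} = 3 + 5 B$ ($q{\left(h,B \right)} = 3 - - 5 B = 3 + 5 B$)
$\left(q{\left(-10,-12 \right)} - 120\right)^{2} = \left(\left(3 + 5 \left(-12\right)\right) - 120\right)^{2} = \left(\left(3 - 60\right) - 120\right)^{2} = \left(-57 - 120\right)^{2} = \left(-177\right)^{2} = 31329$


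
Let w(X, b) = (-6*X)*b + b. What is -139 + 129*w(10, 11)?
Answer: -83860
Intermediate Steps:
w(X, b) = b - 6*X*b (w(X, b) = -6*X*b + b = b - 6*X*b)
-139 + 129*w(10, 11) = -139 + 129*(11*(1 - 6*10)) = -139 + 129*(11*(1 - 60)) = -139 + 129*(11*(-59)) = -139 + 129*(-649) = -139 - 83721 = -83860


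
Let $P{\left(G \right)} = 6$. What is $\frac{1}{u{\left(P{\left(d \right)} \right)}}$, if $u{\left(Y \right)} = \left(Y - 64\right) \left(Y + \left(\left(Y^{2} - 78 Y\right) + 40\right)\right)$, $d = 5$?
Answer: $\frac{1}{22388} \approx 4.4667 \cdot 10^{-5}$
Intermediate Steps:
$u{\left(Y \right)} = \left(-64 + Y\right) \left(40 + Y^{2} - 77 Y\right)$ ($u{\left(Y \right)} = \left(-64 + Y\right) \left(Y + \left(40 + Y^{2} - 78 Y\right)\right) = \left(-64 + Y\right) \left(40 + Y^{2} - 77 Y\right)$)
$\frac{1}{u{\left(P{\left(d \right)} \right)}} = \frac{1}{-2560 + 6^{3} - 141 \cdot 6^{2} + 4968 \cdot 6} = \frac{1}{-2560 + 216 - 5076 + 29808} = \frac{1}{22388}$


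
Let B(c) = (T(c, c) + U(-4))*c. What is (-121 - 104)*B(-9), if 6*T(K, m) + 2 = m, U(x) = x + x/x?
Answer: -19575/2 ≈ -9787.5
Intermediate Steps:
U(x) = 1 + x (U(x) = x + 1 = 1 + x)
T(K, m) = -1/3 + m/6
B(c) = c*(-10/3 + c/6) (B(c) = ((-1/3 + c/6) + (1 - 4))*c = ((-1/3 + c/6) - 3)*c = (-10/3 + c/6)*c = c*(-10/3 + c/6))
(-121 - 104)*B(-9) = (-121 - 104)*((1/6)*(-9)*(-20 - 9)) = -75*(-9)*(-29)/2 = -225*87/2 = -19575/2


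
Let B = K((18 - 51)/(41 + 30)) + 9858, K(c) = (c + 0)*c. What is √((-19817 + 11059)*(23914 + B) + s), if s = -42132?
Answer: I*√1491224587090/71 ≈ 17199.0*I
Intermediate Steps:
K(c) = c² (K(c) = c*c = c²)
B = 49695267/5041 (B = ((18 - 51)/(41 + 30))² + 9858 = (-33/71)² + 9858 = 1089/5041 + 9858 = 49695267/5041 ≈ 9858.2)
√((-19817 + 11059)*(23914 + B) + s) = √((-19817 + 11059)*(23914 + 49695267/5041) - 42132) = √(-8758*170245741/5041 - 42132) = √(-1491012199678/5041 - 42132) = √(-1491224587090/5041) = I*√1491224587090/71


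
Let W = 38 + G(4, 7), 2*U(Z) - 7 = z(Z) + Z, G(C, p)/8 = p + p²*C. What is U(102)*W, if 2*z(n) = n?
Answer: 132960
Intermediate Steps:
z(n) = n/2
G(C, p) = 8*p + 8*C*p² (G(C, p) = 8*(p + p²*C) = 8*(p + C*p²) = 8*p + 8*C*p²)
U(Z) = 7/2 + 3*Z/4 (U(Z) = 7/2 + (Z/2 + Z)/2 = 7/2 + (3*Z/2)/2 = 7/2 + 3*Z/4)
W = 1662 (W = 38 + 8*7*(1 + 4*7) = 38 + 8*7*(1 + 28) = 38 + 8*7*29 = 38 + 1624 = 1662)
U(102)*W = (7/2 + (¾)*102)*1662 = (7/2 + 153/2)*1662 = 80*1662 = 132960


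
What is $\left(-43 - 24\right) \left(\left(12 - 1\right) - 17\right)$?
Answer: $402$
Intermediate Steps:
$\left(-43 - 24\right) \left(\left(12 - 1\right) - 17\right) = - 67 \left(11 - 17\right) = \left(-67\right) \left(-6\right) = 402$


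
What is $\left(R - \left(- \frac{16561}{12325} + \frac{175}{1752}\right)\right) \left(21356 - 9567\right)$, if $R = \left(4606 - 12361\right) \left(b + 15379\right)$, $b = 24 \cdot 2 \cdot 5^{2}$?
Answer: $- \frac{32729406265819000367}{21593400} \approx -1.5157 \cdot 10^{12}$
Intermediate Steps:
$b = 1200$ ($b = 48 \cdot 25 = 1200$)
$R = -128570145$ ($R = \left(4606 - 12361\right) \left(1200 + 15379\right) = \left(-7755\right) 16579 = -128570145$)
$\left(R - \left(- \frac{16561}{12325} + \frac{175}{1752}\right)\right) \left(21356 - 9567\right) = \left(-128570145 - \left(- \frac{16561}{12325} + \frac{175}{1752}\right)\right) \left(21356 - 9567\right) = \left(-128570145 - - \frac{26857997}{21593400}\right) 11789 = \left(-128570145 + \left(\frac{16561}{12325} - \frac{175}{1752}\right)\right) 11789 = \left(-128570145 + \frac{26857997}{21593400}\right) 11789 = \left(- \frac{2776266542185003}{21593400}\right) 11789 = - \frac{32729406265819000367}{21593400}$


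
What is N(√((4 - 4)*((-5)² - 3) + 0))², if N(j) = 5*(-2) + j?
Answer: 100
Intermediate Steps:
N(j) = -10 + j
N(√((4 - 4)*((-5)² - 3) + 0))² = (-10 + √((4 - 4)*((-5)² - 3) + 0))² = (-10 + √(0*(25 - 3) + 0))² = (-10 + √(0*22 + 0))² = (-10 + √(0 + 0))² = (-10 + √0)² = (-10 + 0)² = (-10)² = 100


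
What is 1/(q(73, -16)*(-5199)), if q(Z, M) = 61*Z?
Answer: -1/23151147 ≈ -4.3194e-8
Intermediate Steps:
1/(q(73, -16)*(-5199)) = 1/((61*73)*(-5199)) = -1/5199/4453 = (1/4453)*(-1/5199) = -1/23151147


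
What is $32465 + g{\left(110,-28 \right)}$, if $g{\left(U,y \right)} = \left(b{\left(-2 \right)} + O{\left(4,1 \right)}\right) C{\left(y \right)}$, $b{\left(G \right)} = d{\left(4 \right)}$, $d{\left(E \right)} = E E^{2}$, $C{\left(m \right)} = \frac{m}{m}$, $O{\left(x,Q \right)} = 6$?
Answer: $32535$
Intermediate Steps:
$C{\left(m \right)} = 1$
$d{\left(E \right)} = E^{3}$
$b{\left(G \right)} = 64$ ($b{\left(G \right)} = 4^{3} = 64$)
$g{\left(U,y \right)} = 70$ ($g{\left(U,y \right)} = \left(64 + 6\right) 1 = 70 \cdot 1 = 70$)
$32465 + g{\left(110,-28 \right)} = 32465 + 70 = 32535$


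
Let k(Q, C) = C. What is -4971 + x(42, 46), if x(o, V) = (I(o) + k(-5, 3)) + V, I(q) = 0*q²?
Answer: -4922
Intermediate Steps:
I(q) = 0
x(o, V) = 3 + V (x(o, V) = (0 + 3) + V = 3 + V)
-4971 + x(42, 46) = -4971 + (3 + 46) = -4971 + 49 = -4922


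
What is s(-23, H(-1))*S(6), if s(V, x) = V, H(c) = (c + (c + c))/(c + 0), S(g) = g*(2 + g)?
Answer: -1104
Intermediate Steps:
H(c) = 3 (H(c) = (c + 2*c)/c = (3*c)/c = 3)
s(-23, H(-1))*S(6) = -138*(2 + 6) = -138*8 = -23*48 = -1104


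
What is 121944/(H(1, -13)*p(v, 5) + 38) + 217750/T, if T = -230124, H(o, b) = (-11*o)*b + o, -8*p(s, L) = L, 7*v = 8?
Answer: -3509195507/1495806 ≈ -2346.0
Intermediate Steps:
v = 8/7 (v = (1/7)*8 = 8/7 ≈ 1.1429)
p(s, L) = -L/8
H(o, b) = o - 11*b*o (H(o, b) = -11*b*o + o = o - 11*b*o)
121944/(H(1, -13)*p(v, 5) + 38) + 217750/T = 121944/((1*(1 - 11*(-13)))*(-1/8*5) + 38) + 217750/(-230124) = 121944/((1*(1 + 143))*(-5/8) + 38) + 217750*(-1/230124) = 121944/((1*144)*(-5/8) + 38) - 108875/115062 = 121944/(144*(-5/8) + 38) - 108875/115062 = 121944/(-90 + 38) - 108875/115062 = 121944/(-52) - 108875/115062 = 121944*(-1/52) - 108875/115062 = -30486/13 - 108875/115062 = -3509195507/1495806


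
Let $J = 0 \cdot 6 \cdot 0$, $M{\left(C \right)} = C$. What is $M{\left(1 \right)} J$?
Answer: $0$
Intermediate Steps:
$J = 0$ ($J = 0 \cdot 0 = 0$)
$M{\left(1 \right)} J = 1 \cdot 0 = 0$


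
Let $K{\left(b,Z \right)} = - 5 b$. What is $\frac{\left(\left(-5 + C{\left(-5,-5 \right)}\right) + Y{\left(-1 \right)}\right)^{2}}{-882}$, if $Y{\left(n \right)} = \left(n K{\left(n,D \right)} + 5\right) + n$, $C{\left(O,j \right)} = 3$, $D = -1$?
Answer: $- \frac{1}{98} \approx -0.010204$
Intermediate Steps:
$Y{\left(n \right)} = 5 + n - 5 n^{2}$ ($Y{\left(n \right)} = \left(n \left(- 5 n\right) + 5\right) + n = \left(- 5 n^{2} + 5\right) + n = \left(5 - 5 n^{2}\right) + n = 5 + n - 5 n^{2}$)
$\frac{\left(\left(-5 + C{\left(-5,-5 \right)}\right) + Y{\left(-1 \right)}\right)^{2}}{-882} = \frac{\left(\left(-5 + 3\right) - \left(-4 + 5\right)\right)^{2}}{-882} = \left(-2 - 1\right)^{2} \left(- \frac{1}{882}\right) = \left(-3\right)^{2} \left(- \frac{1}{882}\right) = 9 \left(- \frac{1}{882}\right) = - \frac{1}{98}$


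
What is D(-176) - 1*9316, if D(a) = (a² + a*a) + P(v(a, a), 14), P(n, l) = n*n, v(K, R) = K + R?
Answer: 176540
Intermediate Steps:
P(n, l) = n²
D(a) = 6*a² (D(a) = (a² + a*a) + (a + a)² = (a² + a²) + (2*a)² = 2*a² + 4*a² = 6*a²)
D(-176) - 1*9316 = 6*(-176)² - 1*9316 = 6*30976 - 9316 = 185856 - 9316 = 176540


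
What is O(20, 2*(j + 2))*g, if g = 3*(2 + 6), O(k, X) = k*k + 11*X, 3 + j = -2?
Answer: 8016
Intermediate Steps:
j = -5 (j = -3 - 2 = -5)
O(k, X) = k² + 11*X
g = 24 (g = 3*8 = 24)
O(20, 2*(j + 2))*g = (20² + 11*(2*(-5 + 2)))*24 = (400 + 11*(2*(-3)))*24 = (400 + 11*(-6))*24 = (400 - 66)*24 = 334*24 = 8016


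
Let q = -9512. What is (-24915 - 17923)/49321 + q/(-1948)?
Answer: 96423232/24019327 ≈ 4.0144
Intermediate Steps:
(-24915 - 17923)/49321 + q/(-1948) = (-24915 - 17923)/49321 - 9512/(-1948) = -42838*1/49321 - 9512*(-1/1948) = -42838/49321 + 2378/487 = 96423232/24019327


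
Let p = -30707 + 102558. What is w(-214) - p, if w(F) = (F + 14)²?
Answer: -31851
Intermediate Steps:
w(F) = (14 + F)²
p = 71851
w(-214) - p = (14 - 214)² - 1*71851 = (-200)² - 71851 = 40000 - 71851 = -31851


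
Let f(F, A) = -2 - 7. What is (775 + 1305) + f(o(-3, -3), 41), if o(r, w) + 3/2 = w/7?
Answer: 2071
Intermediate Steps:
o(r, w) = -3/2 + w/7
f(F, A) = -9
(775 + 1305) + f(o(-3, -3), 41) = (775 + 1305) - 9 = 2080 - 9 = 2071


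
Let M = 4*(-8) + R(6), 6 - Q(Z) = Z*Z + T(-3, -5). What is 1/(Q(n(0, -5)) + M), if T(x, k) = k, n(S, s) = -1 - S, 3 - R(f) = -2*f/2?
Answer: -1/13 ≈ -0.076923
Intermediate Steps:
R(f) = 3 + f (R(f) = 3 - (-2*f)/2 = 3 - (-1)*f = 3 + f)
Q(Z) = 11 - Z² (Q(Z) = 6 - (Z*Z - 5) = 6 - (Z² - 5) = 6 - (-5 + Z²) = 6 + (5 - Z²) = 11 - Z²)
M = -23 (M = 4*(-8) + (3 + 6) = -32 + 9 = -23)
1/(Q(n(0, -5)) + M) = 1/((11 - (-1 - 1*0)²) - 23) = 1/((11 - (-1 + 0)²) - 23) = 1/((11 - 1*(-1)²) - 23) = 1/((11 - 1*1) - 23) = 1/((11 - 1) - 23) = 1/(10 - 23) = 1/(-13) = -1/13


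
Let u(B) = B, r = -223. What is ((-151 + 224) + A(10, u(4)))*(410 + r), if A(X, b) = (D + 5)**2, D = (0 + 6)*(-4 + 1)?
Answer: 45254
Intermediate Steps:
D = -18 (D = 6*(-3) = -18)
A(X, b) = 169 (A(X, b) = (-18 + 5)**2 = (-13)**2 = 169)
((-151 + 224) + A(10, u(4)))*(410 + r) = ((-151 + 224) + 169)*(410 - 223) = (73 + 169)*187 = 242*187 = 45254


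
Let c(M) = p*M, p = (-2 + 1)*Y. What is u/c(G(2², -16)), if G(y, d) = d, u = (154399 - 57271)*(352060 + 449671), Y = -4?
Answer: -9733816071/8 ≈ -1.2167e+9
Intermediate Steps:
u = 77870528568 (u = 97128*801731 = 77870528568)
p = 4 (p = (-2 + 1)*(-4) = -1*(-4) = 4)
c(M) = 4*M
u/c(G(2², -16)) = 77870528568/((4*(-16))) = 77870528568/(-64) = 77870528568*(-1/64) = -9733816071/8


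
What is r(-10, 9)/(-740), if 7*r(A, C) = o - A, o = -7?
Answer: -3/5180 ≈ -0.00057915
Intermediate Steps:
r(A, C) = -1 - A/7 (r(A, C) = (-7 - A)/7 = -1 - A/7)
r(-10, 9)/(-740) = (-1 - ⅐*(-10))/(-740) = (-1 + 10/7)*(-1/740) = (3/7)*(-1/740) = -3/5180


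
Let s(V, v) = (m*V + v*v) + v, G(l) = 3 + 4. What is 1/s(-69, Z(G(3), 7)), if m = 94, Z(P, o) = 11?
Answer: -1/6354 ≈ -0.00015738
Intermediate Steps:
G(l) = 7
s(V, v) = v + v² + 94*V (s(V, v) = (94*V + v*v) + v = (94*V + v²) + v = (v² + 94*V) + v = v + v² + 94*V)
1/s(-69, Z(G(3), 7)) = 1/(11 + 11² + 94*(-69)) = 1/(11 + 121 - 6486) = 1/(-6354) = -1/6354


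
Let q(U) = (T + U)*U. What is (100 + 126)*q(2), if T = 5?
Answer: 3164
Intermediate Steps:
q(U) = U*(5 + U) (q(U) = (5 + U)*U = U*(5 + U))
(100 + 126)*q(2) = (100 + 126)*(2*(5 + 2)) = 226*(2*7) = 226*14 = 3164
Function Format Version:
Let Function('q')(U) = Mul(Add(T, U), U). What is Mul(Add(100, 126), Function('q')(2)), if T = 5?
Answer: 3164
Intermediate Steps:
Function('q')(U) = Mul(U, Add(5, U)) (Function('q')(U) = Mul(Add(5, U), U) = Mul(U, Add(5, U)))
Mul(Add(100, 126), Function('q')(2)) = Mul(Add(100, 126), Mul(2, Add(5, 2))) = Mul(226, Mul(2, 7)) = Mul(226, 14) = 3164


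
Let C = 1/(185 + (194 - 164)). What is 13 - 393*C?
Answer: 2402/215 ≈ 11.172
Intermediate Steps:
C = 1/215 (C = 1/(185 + 30) = 1/215 ≈ 0.0046512)
13 - 393*C = 13 - 393*1/215 = 13 - 393/215 = 2402/215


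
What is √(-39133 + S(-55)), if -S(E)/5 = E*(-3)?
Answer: I*√39958 ≈ 199.9*I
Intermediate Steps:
S(E) = 15*E (S(E) = -5*E*(-3) = -(-15)*E = 15*E)
√(-39133 + S(-55)) = √(-39133 + 15*(-55)) = √(-39133 - 825) = √(-39958) = I*√39958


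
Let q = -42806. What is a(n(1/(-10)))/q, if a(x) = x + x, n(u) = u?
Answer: 1/214030 ≈ 4.6722e-6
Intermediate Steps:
a(x) = 2*x
a(n(1/(-10)))/q = (2/(-10))/(-42806) = (2*(-⅒))*(-1/42806) = -⅕*(-1/42806) = 1/214030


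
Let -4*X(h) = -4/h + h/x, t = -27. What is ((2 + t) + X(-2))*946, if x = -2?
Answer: -48719/2 ≈ -24360.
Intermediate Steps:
X(h) = 1/h + h/8 (X(h) = -(-4/h + h/(-2))/4 = -(-4/h + h*(-1/2))/4 = -(-4/h - h/2)/4 = 1/h + h/8)
((2 + t) + X(-2))*946 = ((2 - 27) + (1/(-2) + (1/8)*(-2)))*946 = (-25 + (-1/2 - 1/4))*946 = (-25 - 3/4)*946 = -103/4*946 = -48719/2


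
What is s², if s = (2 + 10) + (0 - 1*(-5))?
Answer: 289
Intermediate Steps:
s = 17 (s = 12 + (0 + 5) = 12 + 5 = 17)
s² = 17² = 289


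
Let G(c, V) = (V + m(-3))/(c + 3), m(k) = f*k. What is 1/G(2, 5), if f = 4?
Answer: -5/7 ≈ -0.71429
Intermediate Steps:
m(k) = 4*k
G(c, V) = (-12 + V)/(3 + c) (G(c, V) = (V + 4*(-3))/(c + 3) = (V - 12)/(3 + c) = (-12 + V)/(3 + c))
1/G(2, 5) = 1/((-12 + 5)/(3 + 2)) = 1/(-7/5) = -5/7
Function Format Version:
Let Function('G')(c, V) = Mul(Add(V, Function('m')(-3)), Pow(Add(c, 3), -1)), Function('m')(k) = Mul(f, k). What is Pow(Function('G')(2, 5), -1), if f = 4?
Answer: Rational(-5, 7) ≈ -0.71429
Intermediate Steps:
Function('m')(k) = Mul(4, k)
Function('G')(c, V) = Mul(Pow(Add(3, c), -1), Add(-12, V)) (Function('G')(c, V) = Mul(Add(V, Mul(4, -3)), Pow(Add(c, 3), -1)) = Mul(Add(V, -12), Pow(Add(3, c), -1)) = Mul(Add(-12, V), Pow(Add(3, c), -1)) = Mul(Pow(Add(3, c), -1), Add(-12, V)))
Pow(Function('G')(2, 5), -1) = Pow(Mul(Pow(Add(3, 2), -1), Add(-12, 5)), -1) = Pow(Mul(Pow(5, -1), -7), -1) = Pow(Mul(Rational(1, 5), -7), -1) = Pow(Rational(-7, 5), -1) = Rational(-5, 7)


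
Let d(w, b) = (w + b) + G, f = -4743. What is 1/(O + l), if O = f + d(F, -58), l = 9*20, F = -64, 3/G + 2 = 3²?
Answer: -7/32792 ≈ -0.00021347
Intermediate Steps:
G = 3/7 (G = 3/(-2 + 3²) = 3/(-2 + 9) = 3/7 ≈ 0.42857)
d(w, b) = 3/7 + b + w (d(w, b) = (w + b) + 3/7 = (b + w) + 3/7 = 3/7 + b + w)
l = 180
O = -34052/7 (O = -4743 + (3/7 - 58 - 64) = -4743 - 851/7 = -34052/7 ≈ -4864.6)
1/(O + l) = 1/(-34052/7 + 180) = 1/(-32792/7) = -7/32792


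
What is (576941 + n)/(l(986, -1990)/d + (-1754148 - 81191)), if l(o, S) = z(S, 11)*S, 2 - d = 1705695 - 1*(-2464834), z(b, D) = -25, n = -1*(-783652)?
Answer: -5674389842511/7654330903403 ≈ -0.74133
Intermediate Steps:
n = 783652
d = -4170527 (d = 2 - (1705695 - 1*(-2464834)) = 2 - (1705695 + 2464834) = 2 - 1*4170529 = 2 - 4170529 = -4170527)
l(o, S) = -25*S
(576941 + n)/(l(986, -1990)/d + (-1754148 - 81191)) = (576941 + 783652)/(-25*(-1990)/(-4170527) + (-1754148 - 81191)) = 1360593/(49750*(-1/4170527) - 1835339) = 1360593/(-49750/4170527 - 1835339) = 1360593/(-7654330903403/4170527) = 1360593*(-4170527/7654330903403) = -5674389842511/7654330903403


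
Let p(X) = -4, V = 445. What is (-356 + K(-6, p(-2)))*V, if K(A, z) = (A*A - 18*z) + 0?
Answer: -110360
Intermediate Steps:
K(A, z) = A² - 18*z (K(A, z) = (A² - 18*z) + 0 = A² - 18*z)
(-356 + K(-6, p(-2)))*V = (-356 + ((-6)² - 18*(-4)))*445 = (-356 + (36 + 72))*445 = (-356 + 108)*445 = -248*445 = -110360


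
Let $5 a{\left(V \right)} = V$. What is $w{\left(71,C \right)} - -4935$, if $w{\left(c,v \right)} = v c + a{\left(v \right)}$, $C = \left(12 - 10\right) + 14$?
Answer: $\frac{30371}{5} \approx 6074.2$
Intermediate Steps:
$C = 16$ ($C = 2 + 14 = 16$)
$a{\left(V \right)} = \frac{V}{5}$
$w{\left(c,v \right)} = \frac{v}{5} + c v$ ($w{\left(c,v \right)} = v c + \frac{v}{5} = c v + \frac{v}{5} = \frac{v}{5} + c v$)
$w{\left(71,C \right)} - -4935 = 16 \left(\frac{1}{5} + 71\right) - -4935 = 16 \cdot \frac{356}{5} + 4935 = \frac{5696}{5} + 4935 = \frac{30371}{5}$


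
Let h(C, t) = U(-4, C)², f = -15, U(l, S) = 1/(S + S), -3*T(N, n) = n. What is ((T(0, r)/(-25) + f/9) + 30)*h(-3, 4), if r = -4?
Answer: 707/900 ≈ 0.78556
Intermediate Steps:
T(N, n) = -n/3
U(l, S) = 1/(2*S)
h(C, t) = 1/(4*C²) (h(C, t) = (1/(2*C))² = 1/(4*C²))
((T(0, r)/(-25) + f/9) + 30)*h(-3, 4) = ((-⅓*(-4)/(-25) - 15/9) + 30)*((¼)/(-3)²) = (((4/3)*(-1/25) - 15*⅑) + 30)*((¼)*(⅑)) = ((-4/75 - 5/3) + 30)*(1/36) = (-43/25 + 30)*(1/36) = (707/25)*(1/36) = 707/900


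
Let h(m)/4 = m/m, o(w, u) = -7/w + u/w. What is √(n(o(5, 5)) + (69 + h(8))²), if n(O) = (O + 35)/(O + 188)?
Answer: 5*√187554038/938 ≈ 73.001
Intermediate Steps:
h(m) = 4 (h(m) = 4*(m/m) = 4*1 = 4)
n(O) = (35 + O)/(188 + O)
√(n(o(5, 5)) + (69 + h(8))²) = √((35 + (-7 + 5)/5)/(188 + (-7 + 5)/5) + (69 + 4)²) = √((35 + (⅕)*(-2))/(188 + (⅕)*(-2)) + 73²) = √((35 - ⅖)/(188 - ⅖) + 5329) = √((173/5)/(938/5) + 5329) = √((5/938)*(173/5) + 5329) = √(173/938 + 5329) = √(4998775/938) = 5*√187554038/938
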